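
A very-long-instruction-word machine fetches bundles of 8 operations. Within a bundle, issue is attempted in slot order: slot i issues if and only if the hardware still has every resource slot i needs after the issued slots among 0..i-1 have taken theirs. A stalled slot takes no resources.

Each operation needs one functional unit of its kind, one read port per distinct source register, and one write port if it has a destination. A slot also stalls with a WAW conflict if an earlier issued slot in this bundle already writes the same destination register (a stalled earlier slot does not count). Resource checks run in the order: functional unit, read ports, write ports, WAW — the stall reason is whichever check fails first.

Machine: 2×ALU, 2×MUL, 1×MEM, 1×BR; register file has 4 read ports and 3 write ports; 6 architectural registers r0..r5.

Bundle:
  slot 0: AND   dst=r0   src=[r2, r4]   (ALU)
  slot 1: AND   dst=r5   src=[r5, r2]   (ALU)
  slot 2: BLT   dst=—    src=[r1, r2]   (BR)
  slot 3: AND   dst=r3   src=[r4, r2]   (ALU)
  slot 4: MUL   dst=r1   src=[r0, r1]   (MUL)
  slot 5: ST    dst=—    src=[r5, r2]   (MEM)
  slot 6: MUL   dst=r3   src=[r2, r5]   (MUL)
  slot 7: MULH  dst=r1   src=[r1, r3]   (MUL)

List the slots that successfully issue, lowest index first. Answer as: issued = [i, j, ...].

[0] ALU needs rd=2 wr=1: ok; after: ALU=1 MUL=2 MEM=1 BR=1, R=2, W=2
[1] ALU needs rd=2 wr=1: ok; after: ALU=0 MUL=2 MEM=1 BR=1, R=0, W=1
[2] BR needs rd=2 wr=0: RD_PORT; after: ALU=0 MUL=2 MEM=1 BR=1, R=0, W=1
[3] ALU needs rd=2 wr=1: FU; after: ALU=0 MUL=2 MEM=1 BR=1, R=0, W=1
[4] MUL needs rd=2 wr=1: RD_PORT; after: ALU=0 MUL=2 MEM=1 BR=1, R=0, W=1
[5] MEM needs rd=2 wr=0: RD_PORT; after: ALU=0 MUL=2 MEM=1 BR=1, R=0, W=1
[6] MUL needs rd=2 wr=1: RD_PORT; after: ALU=0 MUL=2 MEM=1 BR=1, R=0, W=1
[7] MUL needs rd=2 wr=1: RD_PORT; after: ALU=0 MUL=2 MEM=1 BR=1, R=0, W=1

issued = [0, 1]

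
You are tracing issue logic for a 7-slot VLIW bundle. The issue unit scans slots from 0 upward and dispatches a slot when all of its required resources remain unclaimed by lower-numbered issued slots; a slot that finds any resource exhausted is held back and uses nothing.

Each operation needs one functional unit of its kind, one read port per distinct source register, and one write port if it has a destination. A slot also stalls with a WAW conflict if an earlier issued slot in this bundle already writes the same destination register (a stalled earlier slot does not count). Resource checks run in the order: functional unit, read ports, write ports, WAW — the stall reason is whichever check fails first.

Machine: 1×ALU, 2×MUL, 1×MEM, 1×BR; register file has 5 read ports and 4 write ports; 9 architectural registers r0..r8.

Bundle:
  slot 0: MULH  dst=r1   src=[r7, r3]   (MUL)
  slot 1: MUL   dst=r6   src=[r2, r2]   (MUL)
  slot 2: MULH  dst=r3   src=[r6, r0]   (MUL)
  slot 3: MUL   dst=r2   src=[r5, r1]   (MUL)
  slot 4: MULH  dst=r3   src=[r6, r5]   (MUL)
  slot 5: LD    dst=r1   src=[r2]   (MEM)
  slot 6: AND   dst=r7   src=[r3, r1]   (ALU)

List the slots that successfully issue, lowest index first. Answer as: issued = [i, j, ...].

issued = [0, 1, 6]

(0) want 1×MUL +2rd +1wr — yes → AL1|MU1|ME1|BR1|rd3|wr3
(1) want 1×MUL +1rd +1wr — yes → AL1|MU0|ME1|BR1|rd2|wr2
(2) want 1×MUL +2rd +1wr — FU → AL1|MU0|ME1|BR1|rd2|wr2
(3) want 1×MUL +2rd +1wr — FU → AL1|MU0|ME1|BR1|rd2|wr2
(4) want 1×MUL +2rd +1wr — FU → AL1|MU0|ME1|BR1|rd2|wr2
(5) want 1×MEM +1rd +1wr — WAW → AL1|MU0|ME1|BR1|rd2|wr2
(6) want 1×ALU +2rd +1wr — yes → AL0|MU0|ME1|BR1|rd0|wr1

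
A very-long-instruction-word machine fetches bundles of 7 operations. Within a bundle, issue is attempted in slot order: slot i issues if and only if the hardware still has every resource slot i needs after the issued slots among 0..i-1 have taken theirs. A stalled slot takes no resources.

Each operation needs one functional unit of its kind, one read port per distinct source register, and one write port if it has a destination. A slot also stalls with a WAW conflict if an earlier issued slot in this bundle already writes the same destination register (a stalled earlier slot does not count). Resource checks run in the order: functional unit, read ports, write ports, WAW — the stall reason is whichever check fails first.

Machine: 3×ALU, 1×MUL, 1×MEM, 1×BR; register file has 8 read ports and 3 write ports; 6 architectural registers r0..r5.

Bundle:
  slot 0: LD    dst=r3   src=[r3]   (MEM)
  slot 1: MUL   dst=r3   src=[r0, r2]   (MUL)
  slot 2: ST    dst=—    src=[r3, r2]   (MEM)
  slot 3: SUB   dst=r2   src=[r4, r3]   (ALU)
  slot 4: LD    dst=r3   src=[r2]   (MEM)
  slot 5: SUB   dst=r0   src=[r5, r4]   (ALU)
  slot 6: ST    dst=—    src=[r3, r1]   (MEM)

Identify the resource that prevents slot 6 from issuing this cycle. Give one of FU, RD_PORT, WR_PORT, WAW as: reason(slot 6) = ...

reason(slot 6) = FU

slot 0 (MEM): ISSUE — free A3,Mu1,Ld0,B1 rp7 wp2
slot 1 (MUL): stall WAW — free A3,Mu1,Ld0,B1 rp7 wp2
slot 2 (MEM): stall FU — free A3,Mu1,Ld0,B1 rp7 wp2
slot 3 (ALU): ISSUE — free A2,Mu1,Ld0,B1 rp5 wp1
slot 4 (MEM): stall FU — free A2,Mu1,Ld0,B1 rp5 wp1
slot 5 (ALU): ISSUE — free A1,Mu1,Ld0,B1 rp3 wp0
slot 6 (MEM): stall FU — free A1,Mu1,Ld0,B1 rp3 wp0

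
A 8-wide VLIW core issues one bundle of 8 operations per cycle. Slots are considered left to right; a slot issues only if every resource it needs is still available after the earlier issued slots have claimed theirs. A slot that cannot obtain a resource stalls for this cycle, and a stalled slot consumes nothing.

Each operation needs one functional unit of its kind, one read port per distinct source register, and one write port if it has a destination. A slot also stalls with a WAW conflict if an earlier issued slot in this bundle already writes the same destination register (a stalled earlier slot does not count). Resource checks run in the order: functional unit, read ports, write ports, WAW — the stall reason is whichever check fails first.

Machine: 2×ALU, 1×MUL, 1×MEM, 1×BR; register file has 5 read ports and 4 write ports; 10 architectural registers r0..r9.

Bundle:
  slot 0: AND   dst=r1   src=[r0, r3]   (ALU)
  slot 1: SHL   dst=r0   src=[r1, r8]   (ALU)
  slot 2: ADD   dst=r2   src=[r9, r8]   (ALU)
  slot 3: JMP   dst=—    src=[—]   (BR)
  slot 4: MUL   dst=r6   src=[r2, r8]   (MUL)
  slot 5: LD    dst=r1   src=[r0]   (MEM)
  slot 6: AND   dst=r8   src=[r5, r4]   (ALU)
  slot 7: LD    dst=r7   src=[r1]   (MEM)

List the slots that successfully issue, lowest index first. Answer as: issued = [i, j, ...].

issued = [0, 1, 3, 7]

[0] ALU needs rd=2 wr=1: ok; after: ALU=1 MUL=1 MEM=1 BR=1, R=3, W=3
[1] ALU needs rd=2 wr=1: ok; after: ALU=0 MUL=1 MEM=1 BR=1, R=1, W=2
[2] ALU needs rd=2 wr=1: FU; after: ALU=0 MUL=1 MEM=1 BR=1, R=1, W=2
[3] BR needs rd=0 wr=0: ok; after: ALU=0 MUL=1 MEM=1 BR=0, R=1, W=2
[4] MUL needs rd=2 wr=1: RD_PORT; after: ALU=0 MUL=1 MEM=1 BR=0, R=1, W=2
[5] MEM needs rd=1 wr=1: WAW; after: ALU=0 MUL=1 MEM=1 BR=0, R=1, W=2
[6] ALU needs rd=2 wr=1: FU; after: ALU=0 MUL=1 MEM=1 BR=0, R=1, W=2
[7] MEM needs rd=1 wr=1: ok; after: ALU=0 MUL=1 MEM=0 BR=0, R=0, W=1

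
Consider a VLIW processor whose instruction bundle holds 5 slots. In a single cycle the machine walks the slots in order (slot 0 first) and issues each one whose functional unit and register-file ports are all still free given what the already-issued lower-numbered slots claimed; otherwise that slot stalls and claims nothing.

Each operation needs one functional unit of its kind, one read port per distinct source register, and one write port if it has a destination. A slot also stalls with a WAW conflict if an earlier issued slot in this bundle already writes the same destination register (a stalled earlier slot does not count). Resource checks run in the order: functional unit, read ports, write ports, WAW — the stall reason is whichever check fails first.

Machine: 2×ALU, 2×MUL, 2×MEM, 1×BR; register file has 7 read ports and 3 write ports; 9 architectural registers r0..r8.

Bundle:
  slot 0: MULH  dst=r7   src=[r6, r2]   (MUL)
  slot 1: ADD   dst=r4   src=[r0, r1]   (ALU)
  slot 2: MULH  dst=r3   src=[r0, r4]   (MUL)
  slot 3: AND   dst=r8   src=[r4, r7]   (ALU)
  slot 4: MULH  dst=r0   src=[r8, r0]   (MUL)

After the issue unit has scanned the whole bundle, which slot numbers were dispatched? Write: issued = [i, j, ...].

(0) want 1×MUL +2rd +1wr — yes → AL2|MU1|ME2|BR1|rd5|wr2
(1) want 1×ALU +2rd +1wr — yes → AL1|MU1|ME2|BR1|rd3|wr1
(2) want 1×MUL +2rd +1wr — yes → AL1|MU0|ME2|BR1|rd1|wr0
(3) want 1×ALU +2rd +1wr — RD_PORT → AL1|MU0|ME2|BR1|rd1|wr0
(4) want 1×MUL +2rd +1wr — FU → AL1|MU0|ME2|BR1|rd1|wr0

issued = [0, 1, 2]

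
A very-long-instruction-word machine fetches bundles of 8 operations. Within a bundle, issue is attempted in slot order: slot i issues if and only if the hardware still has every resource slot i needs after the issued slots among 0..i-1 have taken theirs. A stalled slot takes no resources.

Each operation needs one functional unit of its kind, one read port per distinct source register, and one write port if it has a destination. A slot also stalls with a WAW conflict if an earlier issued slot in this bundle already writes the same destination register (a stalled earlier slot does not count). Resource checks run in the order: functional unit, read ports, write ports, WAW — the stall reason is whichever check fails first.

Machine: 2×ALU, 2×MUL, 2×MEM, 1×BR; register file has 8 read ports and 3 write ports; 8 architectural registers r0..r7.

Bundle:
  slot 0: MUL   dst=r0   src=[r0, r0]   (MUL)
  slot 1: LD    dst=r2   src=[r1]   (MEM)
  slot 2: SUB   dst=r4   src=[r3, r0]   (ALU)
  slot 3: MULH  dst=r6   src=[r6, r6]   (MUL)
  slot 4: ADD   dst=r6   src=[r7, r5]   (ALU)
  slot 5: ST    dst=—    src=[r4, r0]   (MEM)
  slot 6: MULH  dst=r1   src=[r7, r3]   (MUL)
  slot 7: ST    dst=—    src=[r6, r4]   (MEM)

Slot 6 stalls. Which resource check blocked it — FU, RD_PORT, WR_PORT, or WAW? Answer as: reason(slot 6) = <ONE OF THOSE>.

  0. MUL→r0 ⇒ go  {2A/1Mu/2Ld/1B | 7r 2w}
  1. MEM→r2 ⇒ go  {2A/1Mu/1Ld/1B | 6r 1w}
  2. ALU→r4 ⇒ go  {1A/1Mu/1Ld/1B | 4r 0w}
  3. MUL→r6 ⇒ no(WR_PORT)  {1A/1Mu/1Ld/1B | 4r 0w}
  4. ALU→r6 ⇒ no(WR_PORT)  {1A/1Mu/1Ld/1B | 4r 0w}
  5. MEM ⇒ go  {1A/1Mu/0Ld/1B | 2r 0w}
  6. MUL→r1 ⇒ no(WR_PORT)  {1A/1Mu/0Ld/1B | 2r 0w}
  7. MEM ⇒ no(FU)  {1A/1Mu/0Ld/1B | 2r 0w}

reason(slot 6) = WR_PORT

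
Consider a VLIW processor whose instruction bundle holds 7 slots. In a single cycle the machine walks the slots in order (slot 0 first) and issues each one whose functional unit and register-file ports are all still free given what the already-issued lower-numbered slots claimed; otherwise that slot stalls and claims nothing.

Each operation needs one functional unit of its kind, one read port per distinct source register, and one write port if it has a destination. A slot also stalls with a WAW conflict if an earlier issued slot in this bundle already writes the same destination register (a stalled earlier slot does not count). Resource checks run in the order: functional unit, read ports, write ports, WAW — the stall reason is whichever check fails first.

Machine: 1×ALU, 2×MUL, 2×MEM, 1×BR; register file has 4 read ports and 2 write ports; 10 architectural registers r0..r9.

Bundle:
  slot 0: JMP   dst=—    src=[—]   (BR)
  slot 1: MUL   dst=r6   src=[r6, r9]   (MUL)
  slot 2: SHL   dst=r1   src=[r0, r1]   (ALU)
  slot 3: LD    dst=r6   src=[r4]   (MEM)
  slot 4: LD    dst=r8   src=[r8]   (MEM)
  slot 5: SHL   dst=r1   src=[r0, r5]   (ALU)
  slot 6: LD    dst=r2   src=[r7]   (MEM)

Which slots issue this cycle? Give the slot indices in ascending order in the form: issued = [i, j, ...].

slot 0 (BR): ISSUE — free A1,Mu2,Ld2,B0 rp4 wp2
slot 1 (MUL): ISSUE — free A1,Mu1,Ld2,B0 rp2 wp1
slot 2 (ALU): ISSUE — free A0,Mu1,Ld2,B0 rp0 wp0
slot 3 (MEM): stall RD_PORT — free A0,Mu1,Ld2,B0 rp0 wp0
slot 4 (MEM): stall RD_PORT — free A0,Mu1,Ld2,B0 rp0 wp0
slot 5 (ALU): stall FU — free A0,Mu1,Ld2,B0 rp0 wp0
slot 6 (MEM): stall RD_PORT — free A0,Mu1,Ld2,B0 rp0 wp0

issued = [0, 1, 2]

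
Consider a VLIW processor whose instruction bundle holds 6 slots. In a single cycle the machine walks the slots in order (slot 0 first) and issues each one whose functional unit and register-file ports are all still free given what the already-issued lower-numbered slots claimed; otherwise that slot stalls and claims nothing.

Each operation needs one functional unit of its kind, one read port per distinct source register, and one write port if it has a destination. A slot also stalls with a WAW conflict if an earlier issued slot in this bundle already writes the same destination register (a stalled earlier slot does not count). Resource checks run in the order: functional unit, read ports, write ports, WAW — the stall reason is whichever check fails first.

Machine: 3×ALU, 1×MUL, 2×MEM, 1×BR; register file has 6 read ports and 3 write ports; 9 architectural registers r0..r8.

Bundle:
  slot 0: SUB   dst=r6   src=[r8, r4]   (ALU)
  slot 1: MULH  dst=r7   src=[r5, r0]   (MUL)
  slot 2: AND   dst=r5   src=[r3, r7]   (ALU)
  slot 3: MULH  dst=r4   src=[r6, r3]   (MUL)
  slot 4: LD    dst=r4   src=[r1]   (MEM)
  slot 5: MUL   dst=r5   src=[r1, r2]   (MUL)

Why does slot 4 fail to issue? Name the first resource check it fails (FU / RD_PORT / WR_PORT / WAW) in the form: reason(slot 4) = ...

reason(slot 4) = RD_PORT

slot 0 (ALU): ISSUE — free A2,Mu1,Ld2,B1 rp4 wp2
slot 1 (MUL): ISSUE — free A2,Mu0,Ld2,B1 rp2 wp1
slot 2 (ALU): ISSUE — free A1,Mu0,Ld2,B1 rp0 wp0
slot 3 (MUL): stall FU — free A1,Mu0,Ld2,B1 rp0 wp0
slot 4 (MEM): stall RD_PORT — free A1,Mu0,Ld2,B1 rp0 wp0
slot 5 (MUL): stall FU — free A1,Mu0,Ld2,B1 rp0 wp0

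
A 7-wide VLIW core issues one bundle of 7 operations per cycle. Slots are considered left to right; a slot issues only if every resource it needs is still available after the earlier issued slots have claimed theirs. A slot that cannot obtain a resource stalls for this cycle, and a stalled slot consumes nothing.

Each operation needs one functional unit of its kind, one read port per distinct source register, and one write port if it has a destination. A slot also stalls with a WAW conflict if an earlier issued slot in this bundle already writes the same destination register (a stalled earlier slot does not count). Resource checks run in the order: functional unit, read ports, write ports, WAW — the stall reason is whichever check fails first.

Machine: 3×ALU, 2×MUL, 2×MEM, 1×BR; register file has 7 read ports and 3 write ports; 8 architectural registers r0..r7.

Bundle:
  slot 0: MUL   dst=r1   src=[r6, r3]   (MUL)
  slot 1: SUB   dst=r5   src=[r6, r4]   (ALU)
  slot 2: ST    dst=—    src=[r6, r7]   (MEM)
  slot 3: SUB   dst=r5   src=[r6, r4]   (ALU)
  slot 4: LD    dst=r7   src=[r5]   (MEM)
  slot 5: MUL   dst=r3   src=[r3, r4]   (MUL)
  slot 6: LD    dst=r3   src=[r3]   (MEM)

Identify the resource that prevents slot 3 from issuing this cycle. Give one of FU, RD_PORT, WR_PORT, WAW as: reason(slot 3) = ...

reason(slot 3) = RD_PORT

(0) want 1×MUL +2rd +1wr — yes → AL3|MU1|ME2|BR1|rd5|wr2
(1) want 1×ALU +2rd +1wr — yes → AL2|MU1|ME2|BR1|rd3|wr1
(2) want 1×MEM +2rd +0wr — yes → AL2|MU1|ME1|BR1|rd1|wr1
(3) want 1×ALU +2rd +1wr — RD_PORT → AL2|MU1|ME1|BR1|rd1|wr1
(4) want 1×MEM +1rd +1wr — yes → AL2|MU1|ME0|BR1|rd0|wr0
(5) want 1×MUL +2rd +1wr — RD_PORT → AL2|MU1|ME0|BR1|rd0|wr0
(6) want 1×MEM +1rd +1wr — FU → AL2|MU1|ME0|BR1|rd0|wr0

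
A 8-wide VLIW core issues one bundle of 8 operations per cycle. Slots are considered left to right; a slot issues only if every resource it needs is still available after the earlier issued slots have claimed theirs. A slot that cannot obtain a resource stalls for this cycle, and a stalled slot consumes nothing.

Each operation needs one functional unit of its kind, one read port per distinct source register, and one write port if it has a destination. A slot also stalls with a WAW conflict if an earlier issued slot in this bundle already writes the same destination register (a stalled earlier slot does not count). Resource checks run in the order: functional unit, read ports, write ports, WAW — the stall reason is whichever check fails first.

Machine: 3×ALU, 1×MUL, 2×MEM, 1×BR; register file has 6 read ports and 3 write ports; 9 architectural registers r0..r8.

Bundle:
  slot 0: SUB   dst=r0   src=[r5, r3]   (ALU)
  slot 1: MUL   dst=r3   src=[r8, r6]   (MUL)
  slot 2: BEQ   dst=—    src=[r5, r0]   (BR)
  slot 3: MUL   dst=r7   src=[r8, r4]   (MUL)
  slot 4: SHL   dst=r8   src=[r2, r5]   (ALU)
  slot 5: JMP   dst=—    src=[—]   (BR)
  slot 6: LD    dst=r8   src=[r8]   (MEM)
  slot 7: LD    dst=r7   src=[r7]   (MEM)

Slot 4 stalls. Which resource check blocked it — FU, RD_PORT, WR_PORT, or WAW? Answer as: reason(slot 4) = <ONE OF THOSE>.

slot 0 (ALU): ISSUE — free A2,Mu1,Ld2,B1 rp4 wp2
slot 1 (MUL): ISSUE — free A2,Mu0,Ld2,B1 rp2 wp1
slot 2 (BR): ISSUE — free A2,Mu0,Ld2,B0 rp0 wp1
slot 3 (MUL): stall FU — free A2,Mu0,Ld2,B0 rp0 wp1
slot 4 (ALU): stall RD_PORT — free A2,Mu0,Ld2,B0 rp0 wp1
slot 5 (BR): stall FU — free A2,Mu0,Ld2,B0 rp0 wp1
slot 6 (MEM): stall RD_PORT — free A2,Mu0,Ld2,B0 rp0 wp1
slot 7 (MEM): stall RD_PORT — free A2,Mu0,Ld2,B0 rp0 wp1

reason(slot 4) = RD_PORT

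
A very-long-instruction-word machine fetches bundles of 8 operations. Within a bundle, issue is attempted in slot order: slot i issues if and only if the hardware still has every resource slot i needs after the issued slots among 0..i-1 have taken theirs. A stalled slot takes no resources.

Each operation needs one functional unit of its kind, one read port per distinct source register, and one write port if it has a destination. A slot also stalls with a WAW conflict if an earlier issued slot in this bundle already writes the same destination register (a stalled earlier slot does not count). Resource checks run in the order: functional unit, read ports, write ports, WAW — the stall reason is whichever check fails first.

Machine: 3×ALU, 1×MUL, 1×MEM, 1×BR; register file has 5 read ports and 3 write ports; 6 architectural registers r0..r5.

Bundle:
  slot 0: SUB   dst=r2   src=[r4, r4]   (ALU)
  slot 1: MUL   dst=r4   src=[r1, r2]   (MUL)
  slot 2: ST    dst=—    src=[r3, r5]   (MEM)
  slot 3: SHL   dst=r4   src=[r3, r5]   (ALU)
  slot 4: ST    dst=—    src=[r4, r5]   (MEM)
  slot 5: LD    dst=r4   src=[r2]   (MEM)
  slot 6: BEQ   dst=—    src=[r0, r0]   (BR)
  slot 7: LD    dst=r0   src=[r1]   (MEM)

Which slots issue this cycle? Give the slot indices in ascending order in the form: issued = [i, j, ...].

issued = [0, 1, 2]

(0) want 1×ALU +1rd +1wr — yes → AL2|MU1|ME1|BR1|rd4|wr2
(1) want 1×MUL +2rd +1wr — yes → AL2|MU0|ME1|BR1|rd2|wr1
(2) want 1×MEM +2rd +0wr — yes → AL2|MU0|ME0|BR1|rd0|wr1
(3) want 1×ALU +2rd +1wr — RD_PORT → AL2|MU0|ME0|BR1|rd0|wr1
(4) want 1×MEM +2rd +0wr — FU → AL2|MU0|ME0|BR1|rd0|wr1
(5) want 1×MEM +1rd +1wr — FU → AL2|MU0|ME0|BR1|rd0|wr1
(6) want 1×BR +1rd +0wr — RD_PORT → AL2|MU0|ME0|BR1|rd0|wr1
(7) want 1×MEM +1rd +1wr — FU → AL2|MU0|ME0|BR1|rd0|wr1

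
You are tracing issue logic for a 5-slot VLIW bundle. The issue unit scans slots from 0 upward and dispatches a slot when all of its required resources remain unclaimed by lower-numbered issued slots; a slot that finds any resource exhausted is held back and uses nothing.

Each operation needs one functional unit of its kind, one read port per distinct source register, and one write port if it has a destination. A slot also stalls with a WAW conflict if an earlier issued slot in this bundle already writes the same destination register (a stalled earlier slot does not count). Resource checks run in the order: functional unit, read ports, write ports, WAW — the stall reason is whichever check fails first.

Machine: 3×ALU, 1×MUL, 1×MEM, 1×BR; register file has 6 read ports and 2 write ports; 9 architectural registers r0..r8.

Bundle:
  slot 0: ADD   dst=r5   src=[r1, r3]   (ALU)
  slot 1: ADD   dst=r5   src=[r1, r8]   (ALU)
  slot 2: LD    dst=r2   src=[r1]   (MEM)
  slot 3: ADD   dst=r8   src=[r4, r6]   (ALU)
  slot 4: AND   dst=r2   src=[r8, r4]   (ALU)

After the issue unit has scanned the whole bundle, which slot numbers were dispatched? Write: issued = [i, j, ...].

  0. ALU→r5 ⇒ go  {2A/1Mu/1Ld/1B | 4r 1w}
  1. ALU→r5 ⇒ no(WAW)  {2A/1Mu/1Ld/1B | 4r 1w}
  2. MEM→r2 ⇒ go  {2A/1Mu/0Ld/1B | 3r 0w}
  3. ALU→r8 ⇒ no(WR_PORT)  {2A/1Mu/0Ld/1B | 3r 0w}
  4. ALU→r2 ⇒ no(WR_PORT)  {2A/1Mu/0Ld/1B | 3r 0w}

issued = [0, 2]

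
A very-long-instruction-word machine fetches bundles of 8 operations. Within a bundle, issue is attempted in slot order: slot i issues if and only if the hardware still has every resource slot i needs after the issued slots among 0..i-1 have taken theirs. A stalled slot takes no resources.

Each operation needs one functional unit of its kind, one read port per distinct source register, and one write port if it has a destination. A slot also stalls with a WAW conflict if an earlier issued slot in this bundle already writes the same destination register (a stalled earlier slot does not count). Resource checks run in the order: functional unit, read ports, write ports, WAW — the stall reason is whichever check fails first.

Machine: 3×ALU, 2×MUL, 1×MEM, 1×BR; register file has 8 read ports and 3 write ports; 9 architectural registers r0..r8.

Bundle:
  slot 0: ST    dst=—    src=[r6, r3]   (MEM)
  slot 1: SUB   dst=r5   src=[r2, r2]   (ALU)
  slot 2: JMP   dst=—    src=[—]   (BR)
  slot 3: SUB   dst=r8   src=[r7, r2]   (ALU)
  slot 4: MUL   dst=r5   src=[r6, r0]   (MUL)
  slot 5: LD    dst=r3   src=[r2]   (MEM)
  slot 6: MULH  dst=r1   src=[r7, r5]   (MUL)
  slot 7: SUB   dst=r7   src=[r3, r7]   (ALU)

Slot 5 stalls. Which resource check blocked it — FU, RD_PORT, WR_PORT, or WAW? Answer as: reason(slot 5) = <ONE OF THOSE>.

  0. MEM ⇒ go  {3A/2Mu/0Ld/1B | 6r 3w}
  1. ALU→r5 ⇒ go  {2A/2Mu/0Ld/1B | 5r 2w}
  2. BR ⇒ go  {2A/2Mu/0Ld/0B | 5r 2w}
  3. ALU→r8 ⇒ go  {1A/2Mu/0Ld/0B | 3r 1w}
  4. MUL→r5 ⇒ no(WAW)  {1A/2Mu/0Ld/0B | 3r 1w}
  5. MEM→r3 ⇒ no(FU)  {1A/2Mu/0Ld/0B | 3r 1w}
  6. MUL→r1 ⇒ go  {1A/1Mu/0Ld/0B | 1r 0w}
  7. ALU→r7 ⇒ no(RD_PORT)  {1A/1Mu/0Ld/0B | 1r 0w}

reason(slot 5) = FU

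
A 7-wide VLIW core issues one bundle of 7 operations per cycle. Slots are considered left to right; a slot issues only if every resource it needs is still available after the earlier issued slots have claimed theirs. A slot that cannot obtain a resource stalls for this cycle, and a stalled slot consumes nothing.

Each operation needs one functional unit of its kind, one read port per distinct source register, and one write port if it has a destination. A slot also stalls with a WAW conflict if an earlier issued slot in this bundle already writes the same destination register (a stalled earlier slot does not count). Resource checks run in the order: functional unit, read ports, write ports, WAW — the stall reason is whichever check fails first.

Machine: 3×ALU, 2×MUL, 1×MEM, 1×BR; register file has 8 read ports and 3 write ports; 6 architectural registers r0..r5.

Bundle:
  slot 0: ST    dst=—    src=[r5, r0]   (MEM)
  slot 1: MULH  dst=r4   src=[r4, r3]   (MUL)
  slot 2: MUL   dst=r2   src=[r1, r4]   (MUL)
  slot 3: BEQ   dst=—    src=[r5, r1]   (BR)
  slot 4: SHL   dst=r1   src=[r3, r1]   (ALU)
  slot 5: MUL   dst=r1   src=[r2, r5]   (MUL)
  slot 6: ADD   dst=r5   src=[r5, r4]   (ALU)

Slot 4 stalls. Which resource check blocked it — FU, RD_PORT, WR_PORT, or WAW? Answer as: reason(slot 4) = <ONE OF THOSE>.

reason(slot 4) = RD_PORT

slot 0 (MEM): ISSUE — free A3,Mu2,Ld0,B1 rp6 wp3
slot 1 (MUL): ISSUE — free A3,Mu1,Ld0,B1 rp4 wp2
slot 2 (MUL): ISSUE — free A3,Mu0,Ld0,B1 rp2 wp1
slot 3 (BR): ISSUE — free A3,Mu0,Ld0,B0 rp0 wp1
slot 4 (ALU): stall RD_PORT — free A3,Mu0,Ld0,B0 rp0 wp1
slot 5 (MUL): stall FU — free A3,Mu0,Ld0,B0 rp0 wp1
slot 6 (ALU): stall RD_PORT — free A3,Mu0,Ld0,B0 rp0 wp1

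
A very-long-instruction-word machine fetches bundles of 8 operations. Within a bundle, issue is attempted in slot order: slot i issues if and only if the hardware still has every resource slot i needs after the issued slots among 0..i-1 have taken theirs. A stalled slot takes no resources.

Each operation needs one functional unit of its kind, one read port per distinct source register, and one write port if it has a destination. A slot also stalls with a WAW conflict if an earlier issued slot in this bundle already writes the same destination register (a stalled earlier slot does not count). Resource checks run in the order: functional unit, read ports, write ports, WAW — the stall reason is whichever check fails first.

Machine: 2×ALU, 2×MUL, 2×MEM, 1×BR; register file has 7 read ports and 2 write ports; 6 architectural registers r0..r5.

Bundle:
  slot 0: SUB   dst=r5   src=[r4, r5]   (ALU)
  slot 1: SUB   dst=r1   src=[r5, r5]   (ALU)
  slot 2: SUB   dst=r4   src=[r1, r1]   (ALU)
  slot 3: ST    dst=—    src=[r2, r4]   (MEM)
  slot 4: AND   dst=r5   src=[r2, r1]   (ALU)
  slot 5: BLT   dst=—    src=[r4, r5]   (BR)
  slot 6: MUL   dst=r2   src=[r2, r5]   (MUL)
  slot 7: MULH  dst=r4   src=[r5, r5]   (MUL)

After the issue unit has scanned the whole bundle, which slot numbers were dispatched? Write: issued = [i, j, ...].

slot 0 (ALU): ISSUE — free A1,Mu2,Ld2,B1 rp5 wp1
slot 1 (ALU): ISSUE — free A0,Mu2,Ld2,B1 rp4 wp0
slot 2 (ALU): stall FU — free A0,Mu2,Ld2,B1 rp4 wp0
slot 3 (MEM): ISSUE — free A0,Mu2,Ld1,B1 rp2 wp0
slot 4 (ALU): stall FU — free A0,Mu2,Ld1,B1 rp2 wp0
slot 5 (BR): ISSUE — free A0,Mu2,Ld1,B0 rp0 wp0
slot 6 (MUL): stall RD_PORT — free A0,Mu2,Ld1,B0 rp0 wp0
slot 7 (MUL): stall RD_PORT — free A0,Mu2,Ld1,B0 rp0 wp0

issued = [0, 1, 3, 5]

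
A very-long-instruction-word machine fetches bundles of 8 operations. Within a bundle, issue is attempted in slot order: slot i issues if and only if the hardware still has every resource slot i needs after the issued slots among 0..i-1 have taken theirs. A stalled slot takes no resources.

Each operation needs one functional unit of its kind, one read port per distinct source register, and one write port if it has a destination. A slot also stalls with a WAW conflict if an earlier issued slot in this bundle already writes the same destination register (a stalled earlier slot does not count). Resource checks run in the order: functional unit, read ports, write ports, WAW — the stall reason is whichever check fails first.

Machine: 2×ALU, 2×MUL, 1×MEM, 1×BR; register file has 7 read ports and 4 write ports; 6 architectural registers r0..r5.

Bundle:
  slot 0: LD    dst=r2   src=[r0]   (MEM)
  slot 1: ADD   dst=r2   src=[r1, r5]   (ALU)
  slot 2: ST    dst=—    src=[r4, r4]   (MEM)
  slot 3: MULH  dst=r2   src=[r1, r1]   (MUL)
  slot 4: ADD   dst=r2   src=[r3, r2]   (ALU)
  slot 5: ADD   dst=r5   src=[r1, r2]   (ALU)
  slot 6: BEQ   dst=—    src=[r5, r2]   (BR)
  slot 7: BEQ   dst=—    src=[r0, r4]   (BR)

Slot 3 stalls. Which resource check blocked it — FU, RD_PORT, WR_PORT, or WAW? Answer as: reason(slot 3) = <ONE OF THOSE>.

slot 0 (MEM): ISSUE — free A2,Mu2,Ld0,B1 rp6 wp3
slot 1 (ALU): stall WAW — free A2,Mu2,Ld0,B1 rp6 wp3
slot 2 (MEM): stall FU — free A2,Mu2,Ld0,B1 rp6 wp3
slot 3 (MUL): stall WAW — free A2,Mu2,Ld0,B1 rp6 wp3
slot 4 (ALU): stall WAW — free A2,Mu2,Ld0,B1 rp6 wp3
slot 5 (ALU): ISSUE — free A1,Mu2,Ld0,B1 rp4 wp2
slot 6 (BR): ISSUE — free A1,Mu2,Ld0,B0 rp2 wp2
slot 7 (BR): stall FU — free A1,Mu2,Ld0,B0 rp2 wp2

reason(slot 3) = WAW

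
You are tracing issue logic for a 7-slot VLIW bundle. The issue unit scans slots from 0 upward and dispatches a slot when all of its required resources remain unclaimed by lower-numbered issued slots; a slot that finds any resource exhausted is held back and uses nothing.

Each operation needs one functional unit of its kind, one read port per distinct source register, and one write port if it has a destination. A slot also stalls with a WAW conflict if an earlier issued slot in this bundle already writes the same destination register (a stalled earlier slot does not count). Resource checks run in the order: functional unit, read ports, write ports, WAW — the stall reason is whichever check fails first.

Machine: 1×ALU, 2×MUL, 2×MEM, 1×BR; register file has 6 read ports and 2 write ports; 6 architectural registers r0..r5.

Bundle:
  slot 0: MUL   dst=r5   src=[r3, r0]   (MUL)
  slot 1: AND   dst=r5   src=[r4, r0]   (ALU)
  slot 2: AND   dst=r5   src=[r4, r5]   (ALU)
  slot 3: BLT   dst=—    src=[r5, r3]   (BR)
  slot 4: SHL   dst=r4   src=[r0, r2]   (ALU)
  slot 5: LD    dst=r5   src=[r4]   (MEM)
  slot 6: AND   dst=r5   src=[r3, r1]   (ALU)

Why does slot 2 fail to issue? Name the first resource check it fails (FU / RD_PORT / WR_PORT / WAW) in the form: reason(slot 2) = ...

reason(slot 2) = WAW

  0. MUL→r5 ⇒ go  {1A/1Mu/2Ld/1B | 4r 1w}
  1. ALU→r5 ⇒ no(WAW)  {1A/1Mu/2Ld/1B | 4r 1w}
  2. ALU→r5 ⇒ no(WAW)  {1A/1Mu/2Ld/1B | 4r 1w}
  3. BR ⇒ go  {1A/1Mu/2Ld/0B | 2r 1w}
  4. ALU→r4 ⇒ go  {0A/1Mu/2Ld/0B | 0r 0w}
  5. MEM→r5 ⇒ no(RD_PORT)  {0A/1Mu/2Ld/0B | 0r 0w}
  6. ALU→r5 ⇒ no(FU)  {0A/1Mu/2Ld/0B | 0r 0w}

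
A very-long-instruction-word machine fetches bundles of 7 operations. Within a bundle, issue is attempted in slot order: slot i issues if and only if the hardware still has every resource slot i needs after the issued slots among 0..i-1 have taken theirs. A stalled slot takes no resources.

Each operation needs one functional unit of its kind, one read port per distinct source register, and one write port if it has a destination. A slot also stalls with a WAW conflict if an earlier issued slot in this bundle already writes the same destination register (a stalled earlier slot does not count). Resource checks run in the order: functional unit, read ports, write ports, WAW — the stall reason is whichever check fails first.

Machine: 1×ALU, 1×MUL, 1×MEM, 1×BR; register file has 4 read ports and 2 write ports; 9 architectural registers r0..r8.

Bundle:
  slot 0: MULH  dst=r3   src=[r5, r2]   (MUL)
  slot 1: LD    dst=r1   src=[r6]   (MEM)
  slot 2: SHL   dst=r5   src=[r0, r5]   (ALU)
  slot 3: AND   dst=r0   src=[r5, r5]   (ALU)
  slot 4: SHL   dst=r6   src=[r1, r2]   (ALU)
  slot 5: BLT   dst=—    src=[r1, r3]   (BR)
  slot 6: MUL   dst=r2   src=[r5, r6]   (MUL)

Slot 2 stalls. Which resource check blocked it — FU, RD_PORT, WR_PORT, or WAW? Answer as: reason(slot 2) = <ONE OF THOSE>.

slot 0 (MUL): ISSUE — free A1,Mu0,Ld1,B1 rp2 wp1
slot 1 (MEM): ISSUE — free A1,Mu0,Ld0,B1 rp1 wp0
slot 2 (ALU): stall RD_PORT — free A1,Mu0,Ld0,B1 rp1 wp0
slot 3 (ALU): stall WR_PORT — free A1,Mu0,Ld0,B1 rp1 wp0
slot 4 (ALU): stall RD_PORT — free A1,Mu0,Ld0,B1 rp1 wp0
slot 5 (BR): stall RD_PORT — free A1,Mu0,Ld0,B1 rp1 wp0
slot 6 (MUL): stall FU — free A1,Mu0,Ld0,B1 rp1 wp0

reason(slot 2) = RD_PORT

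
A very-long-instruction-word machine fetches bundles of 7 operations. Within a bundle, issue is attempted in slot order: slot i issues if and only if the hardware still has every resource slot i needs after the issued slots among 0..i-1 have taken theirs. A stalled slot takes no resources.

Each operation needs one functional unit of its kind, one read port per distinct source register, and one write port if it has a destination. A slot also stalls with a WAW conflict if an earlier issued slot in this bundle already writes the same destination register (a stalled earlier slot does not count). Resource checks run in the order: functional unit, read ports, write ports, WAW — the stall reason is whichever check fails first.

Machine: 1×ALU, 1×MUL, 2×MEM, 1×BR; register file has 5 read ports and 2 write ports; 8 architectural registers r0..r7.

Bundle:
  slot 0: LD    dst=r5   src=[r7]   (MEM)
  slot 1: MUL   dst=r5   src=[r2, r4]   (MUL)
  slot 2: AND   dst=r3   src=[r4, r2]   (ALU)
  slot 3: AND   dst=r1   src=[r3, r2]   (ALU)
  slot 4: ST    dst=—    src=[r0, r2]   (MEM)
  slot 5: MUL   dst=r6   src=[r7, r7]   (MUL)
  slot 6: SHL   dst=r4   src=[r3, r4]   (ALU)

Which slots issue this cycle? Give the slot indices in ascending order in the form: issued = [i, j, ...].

slot 0 (MEM): ISSUE — free A1,Mu1,Ld1,B1 rp4 wp1
slot 1 (MUL): stall WAW — free A1,Mu1,Ld1,B1 rp4 wp1
slot 2 (ALU): ISSUE — free A0,Mu1,Ld1,B1 rp2 wp0
slot 3 (ALU): stall FU — free A0,Mu1,Ld1,B1 rp2 wp0
slot 4 (MEM): ISSUE — free A0,Mu1,Ld0,B1 rp0 wp0
slot 5 (MUL): stall RD_PORT — free A0,Mu1,Ld0,B1 rp0 wp0
slot 6 (ALU): stall FU — free A0,Mu1,Ld0,B1 rp0 wp0

issued = [0, 2, 4]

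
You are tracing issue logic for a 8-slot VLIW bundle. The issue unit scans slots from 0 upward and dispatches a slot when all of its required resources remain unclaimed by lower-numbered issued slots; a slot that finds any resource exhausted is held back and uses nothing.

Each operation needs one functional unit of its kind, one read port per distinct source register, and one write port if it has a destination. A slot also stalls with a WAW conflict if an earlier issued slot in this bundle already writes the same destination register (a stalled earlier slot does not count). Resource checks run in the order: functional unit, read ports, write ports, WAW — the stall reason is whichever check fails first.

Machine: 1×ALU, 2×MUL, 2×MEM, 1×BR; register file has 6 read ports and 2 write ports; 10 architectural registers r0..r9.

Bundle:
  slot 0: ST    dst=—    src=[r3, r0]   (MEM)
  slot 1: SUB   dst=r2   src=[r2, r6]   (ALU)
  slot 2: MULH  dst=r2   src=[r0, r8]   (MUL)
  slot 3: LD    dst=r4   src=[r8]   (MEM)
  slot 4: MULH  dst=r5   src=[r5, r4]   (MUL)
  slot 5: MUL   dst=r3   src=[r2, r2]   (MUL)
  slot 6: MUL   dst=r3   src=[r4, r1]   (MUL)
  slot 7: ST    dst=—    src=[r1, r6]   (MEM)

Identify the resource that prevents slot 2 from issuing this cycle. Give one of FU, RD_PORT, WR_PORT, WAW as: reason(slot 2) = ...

reason(slot 2) = WAW

slot 0 (MEM): ISSUE — free A1,Mu2,Ld1,B1 rp4 wp2
slot 1 (ALU): ISSUE — free A0,Mu2,Ld1,B1 rp2 wp1
slot 2 (MUL): stall WAW — free A0,Mu2,Ld1,B1 rp2 wp1
slot 3 (MEM): ISSUE — free A0,Mu2,Ld0,B1 rp1 wp0
slot 4 (MUL): stall RD_PORT — free A0,Mu2,Ld0,B1 rp1 wp0
slot 5 (MUL): stall WR_PORT — free A0,Mu2,Ld0,B1 rp1 wp0
slot 6 (MUL): stall RD_PORT — free A0,Mu2,Ld0,B1 rp1 wp0
slot 7 (MEM): stall FU — free A0,Mu2,Ld0,B1 rp1 wp0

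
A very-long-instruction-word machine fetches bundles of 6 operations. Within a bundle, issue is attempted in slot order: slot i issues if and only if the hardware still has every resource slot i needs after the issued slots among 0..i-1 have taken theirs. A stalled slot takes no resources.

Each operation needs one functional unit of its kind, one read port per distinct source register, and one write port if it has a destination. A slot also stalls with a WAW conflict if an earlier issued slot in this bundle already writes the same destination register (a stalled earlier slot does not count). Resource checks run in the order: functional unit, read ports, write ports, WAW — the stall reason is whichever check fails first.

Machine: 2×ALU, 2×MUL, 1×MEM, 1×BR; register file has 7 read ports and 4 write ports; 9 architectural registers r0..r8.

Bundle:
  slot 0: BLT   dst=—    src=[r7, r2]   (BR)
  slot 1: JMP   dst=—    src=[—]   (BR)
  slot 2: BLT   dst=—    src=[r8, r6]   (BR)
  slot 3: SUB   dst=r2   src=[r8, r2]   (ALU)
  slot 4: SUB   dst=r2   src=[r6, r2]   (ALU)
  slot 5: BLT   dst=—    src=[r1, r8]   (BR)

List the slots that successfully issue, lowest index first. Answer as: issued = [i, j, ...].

(0) want 1×BR +2rd +0wr — yes → AL2|MU2|ME1|BR0|rd5|wr4
(1) want 1×BR +0rd +0wr — FU → AL2|MU2|ME1|BR0|rd5|wr4
(2) want 1×BR +2rd +0wr — FU → AL2|MU2|ME1|BR0|rd5|wr4
(3) want 1×ALU +2rd +1wr — yes → AL1|MU2|ME1|BR0|rd3|wr3
(4) want 1×ALU +2rd +1wr — WAW → AL1|MU2|ME1|BR0|rd3|wr3
(5) want 1×BR +2rd +0wr — FU → AL1|MU2|ME1|BR0|rd3|wr3

issued = [0, 3]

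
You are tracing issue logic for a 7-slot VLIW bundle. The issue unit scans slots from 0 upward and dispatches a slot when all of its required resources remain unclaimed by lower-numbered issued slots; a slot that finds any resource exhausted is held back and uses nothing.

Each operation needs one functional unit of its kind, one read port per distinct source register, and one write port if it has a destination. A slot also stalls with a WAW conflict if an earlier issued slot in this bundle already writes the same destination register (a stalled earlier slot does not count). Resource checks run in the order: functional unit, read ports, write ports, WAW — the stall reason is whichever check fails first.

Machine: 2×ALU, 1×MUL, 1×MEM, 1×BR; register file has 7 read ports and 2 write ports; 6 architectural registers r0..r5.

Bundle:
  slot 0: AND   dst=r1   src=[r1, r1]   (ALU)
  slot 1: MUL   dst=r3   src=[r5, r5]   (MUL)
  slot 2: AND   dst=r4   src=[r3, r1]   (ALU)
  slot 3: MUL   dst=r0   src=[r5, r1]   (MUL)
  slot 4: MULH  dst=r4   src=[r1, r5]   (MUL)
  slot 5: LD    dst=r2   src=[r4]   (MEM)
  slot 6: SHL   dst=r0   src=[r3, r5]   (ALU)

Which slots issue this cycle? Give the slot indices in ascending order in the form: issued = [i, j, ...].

issued = [0, 1]

slot 0 (ALU): ISSUE — free A1,Mu1,Ld1,B1 rp6 wp1
slot 1 (MUL): ISSUE — free A1,Mu0,Ld1,B1 rp5 wp0
slot 2 (ALU): stall WR_PORT — free A1,Mu0,Ld1,B1 rp5 wp0
slot 3 (MUL): stall FU — free A1,Mu0,Ld1,B1 rp5 wp0
slot 4 (MUL): stall FU — free A1,Mu0,Ld1,B1 rp5 wp0
slot 5 (MEM): stall WR_PORT — free A1,Mu0,Ld1,B1 rp5 wp0
slot 6 (ALU): stall WR_PORT — free A1,Mu0,Ld1,B1 rp5 wp0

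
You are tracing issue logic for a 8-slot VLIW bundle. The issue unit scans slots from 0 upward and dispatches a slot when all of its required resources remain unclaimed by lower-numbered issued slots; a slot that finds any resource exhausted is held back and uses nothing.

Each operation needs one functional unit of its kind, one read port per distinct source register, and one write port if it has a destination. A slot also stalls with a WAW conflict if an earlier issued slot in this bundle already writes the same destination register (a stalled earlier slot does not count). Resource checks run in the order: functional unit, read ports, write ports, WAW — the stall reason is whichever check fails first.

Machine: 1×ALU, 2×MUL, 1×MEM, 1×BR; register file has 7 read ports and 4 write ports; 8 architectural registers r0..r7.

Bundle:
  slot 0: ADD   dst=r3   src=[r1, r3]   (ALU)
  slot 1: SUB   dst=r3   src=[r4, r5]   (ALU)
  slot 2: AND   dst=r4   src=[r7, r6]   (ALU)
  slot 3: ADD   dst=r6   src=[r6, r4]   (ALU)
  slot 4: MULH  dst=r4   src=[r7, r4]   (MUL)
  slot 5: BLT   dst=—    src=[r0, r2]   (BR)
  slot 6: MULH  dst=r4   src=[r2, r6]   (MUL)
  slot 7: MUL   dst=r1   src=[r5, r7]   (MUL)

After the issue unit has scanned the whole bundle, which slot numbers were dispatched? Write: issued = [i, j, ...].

(0) want 1×ALU +2rd +1wr — yes → AL0|MU2|ME1|BR1|rd5|wr3
(1) want 1×ALU +2rd +1wr — FU → AL0|MU2|ME1|BR1|rd5|wr3
(2) want 1×ALU +2rd +1wr — FU → AL0|MU2|ME1|BR1|rd5|wr3
(3) want 1×ALU +2rd +1wr — FU → AL0|MU2|ME1|BR1|rd5|wr3
(4) want 1×MUL +2rd +1wr — yes → AL0|MU1|ME1|BR1|rd3|wr2
(5) want 1×BR +2rd +0wr — yes → AL0|MU1|ME1|BR0|rd1|wr2
(6) want 1×MUL +2rd +1wr — RD_PORT → AL0|MU1|ME1|BR0|rd1|wr2
(7) want 1×MUL +2rd +1wr — RD_PORT → AL0|MU1|ME1|BR0|rd1|wr2

issued = [0, 4, 5]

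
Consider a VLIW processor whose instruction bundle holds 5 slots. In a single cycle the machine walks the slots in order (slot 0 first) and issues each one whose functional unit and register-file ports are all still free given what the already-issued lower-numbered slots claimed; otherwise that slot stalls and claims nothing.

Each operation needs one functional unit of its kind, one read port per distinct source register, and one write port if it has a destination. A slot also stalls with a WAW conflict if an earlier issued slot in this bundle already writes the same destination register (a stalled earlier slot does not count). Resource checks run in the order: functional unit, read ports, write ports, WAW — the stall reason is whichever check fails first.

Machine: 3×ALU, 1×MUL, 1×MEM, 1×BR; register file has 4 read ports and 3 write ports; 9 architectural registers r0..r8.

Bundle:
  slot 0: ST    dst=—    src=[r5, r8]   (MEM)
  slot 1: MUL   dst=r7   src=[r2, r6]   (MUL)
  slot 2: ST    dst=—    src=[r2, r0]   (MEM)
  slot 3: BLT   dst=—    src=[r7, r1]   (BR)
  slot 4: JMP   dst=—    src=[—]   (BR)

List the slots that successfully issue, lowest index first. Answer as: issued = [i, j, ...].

  0. MEM ⇒ go  {3A/1Mu/0Ld/1B | 2r 3w}
  1. MUL→r7 ⇒ go  {3A/0Mu/0Ld/1B | 0r 2w}
  2. MEM ⇒ no(FU)  {3A/0Mu/0Ld/1B | 0r 2w}
  3. BR ⇒ no(RD_PORT)  {3A/0Mu/0Ld/1B | 0r 2w}
  4. BR ⇒ go  {3A/0Mu/0Ld/0B | 0r 2w}

issued = [0, 1, 4]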